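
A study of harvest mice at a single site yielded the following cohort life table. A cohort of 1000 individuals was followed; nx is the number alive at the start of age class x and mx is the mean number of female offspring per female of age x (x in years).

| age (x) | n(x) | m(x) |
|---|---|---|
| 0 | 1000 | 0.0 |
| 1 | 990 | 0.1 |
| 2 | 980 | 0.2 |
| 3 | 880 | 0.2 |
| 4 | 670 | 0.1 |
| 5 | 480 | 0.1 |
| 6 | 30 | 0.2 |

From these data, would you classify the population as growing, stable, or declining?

lx = nx/n0 = nx/1000: 1, 0.99, 0.98, 0.88, 0.67, 0.48, 0.03
R0 = Σ lx·mx = 0 + 0.099 + 0.196 + 0.176 + 0.067 + 0.048 + 0.006 = 0.592
R0 < 1, so the population is declining.

declining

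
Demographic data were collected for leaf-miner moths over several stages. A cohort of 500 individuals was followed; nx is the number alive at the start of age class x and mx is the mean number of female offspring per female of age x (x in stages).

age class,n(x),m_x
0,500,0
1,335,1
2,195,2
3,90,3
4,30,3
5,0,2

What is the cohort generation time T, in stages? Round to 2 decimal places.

lx = nx/n0 = nx/500: 1, 0.67, 0.39, 0.18, 0.06, 0
lx·mx: 0, 0.67, 0.78, 0.54, 0.18, 0 → R0 = 2.17
x·lx·mx: 0, 0.67, 1.56, 1.62, 0.72, 0 → Σ = 4.57
T = 4.57 / 2.17 = 2.105991… → 2.11

2.11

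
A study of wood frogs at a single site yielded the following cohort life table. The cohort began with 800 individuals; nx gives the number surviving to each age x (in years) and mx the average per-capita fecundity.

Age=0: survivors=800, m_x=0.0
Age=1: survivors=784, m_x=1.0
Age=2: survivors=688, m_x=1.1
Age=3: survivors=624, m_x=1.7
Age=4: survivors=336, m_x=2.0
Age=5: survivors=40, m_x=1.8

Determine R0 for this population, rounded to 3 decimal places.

lx = nx/n0 = nx/800: 1, 0.98, 0.86, 0.78, 0.42, 0.05
lx·mx by age: 0, 0.98, 0.946, 1.326, 0.84, 0.09
R0 = Σ lx·mx = 4.182 → 4.182

4.182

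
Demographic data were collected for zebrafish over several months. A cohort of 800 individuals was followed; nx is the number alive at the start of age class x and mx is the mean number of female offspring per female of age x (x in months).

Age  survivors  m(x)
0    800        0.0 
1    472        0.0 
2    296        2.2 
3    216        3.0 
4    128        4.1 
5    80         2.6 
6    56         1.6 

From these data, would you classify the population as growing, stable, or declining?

lx = nx/n0 = nx/800: 1, 0.59, 0.37, 0.27, 0.16, 0.1, 0.07
R0 = Σ lx·mx = 0 + 0 + 0.814 + 0.81 + 0.656 + 0.26 + 0.112 = 2.652
R0 > 1, so the population is growing.

growing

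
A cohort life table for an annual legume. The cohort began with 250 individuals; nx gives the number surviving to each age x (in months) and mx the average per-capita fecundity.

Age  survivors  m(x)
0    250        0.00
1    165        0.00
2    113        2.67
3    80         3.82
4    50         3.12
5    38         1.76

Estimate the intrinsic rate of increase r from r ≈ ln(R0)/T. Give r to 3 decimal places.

lx = nx/n0 = nx/250: 1, 0.66, 0.452, 0.32, 0.2, 0.152
R0 = Σ lx·mx = 0 + 0 + 1.20684 + 1.2224 + 0.624 + 0.26752 = 3.32076
Σ x·lx·mx = 9.91448; T = 9.91448/3.32076 = 2.98561…
r ≈ ln(R0)/T = ln(3.32076)/2.98561… = 0.40199… → 0.402

0.402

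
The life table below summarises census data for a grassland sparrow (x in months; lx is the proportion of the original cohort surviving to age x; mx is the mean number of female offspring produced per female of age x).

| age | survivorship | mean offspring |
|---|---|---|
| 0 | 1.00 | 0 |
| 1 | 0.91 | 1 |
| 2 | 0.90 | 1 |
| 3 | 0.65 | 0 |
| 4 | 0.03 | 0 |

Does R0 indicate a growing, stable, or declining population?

growing

R0 = Σ lx·mx = 0 + 0.91 + 0.9 + 0 + 0 = 1.81
R0 > 1, so the population is growing.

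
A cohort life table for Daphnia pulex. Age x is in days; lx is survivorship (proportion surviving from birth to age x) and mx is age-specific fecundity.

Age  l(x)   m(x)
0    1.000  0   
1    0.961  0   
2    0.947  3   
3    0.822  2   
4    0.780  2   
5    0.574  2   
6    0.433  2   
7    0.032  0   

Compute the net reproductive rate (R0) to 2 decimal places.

lx·mx by age: 0, 0, 2.841, 1.644, 1.56, 1.148, 0.866, 0
R0 = Σ lx·mx = 8.059 → 8.06

8.06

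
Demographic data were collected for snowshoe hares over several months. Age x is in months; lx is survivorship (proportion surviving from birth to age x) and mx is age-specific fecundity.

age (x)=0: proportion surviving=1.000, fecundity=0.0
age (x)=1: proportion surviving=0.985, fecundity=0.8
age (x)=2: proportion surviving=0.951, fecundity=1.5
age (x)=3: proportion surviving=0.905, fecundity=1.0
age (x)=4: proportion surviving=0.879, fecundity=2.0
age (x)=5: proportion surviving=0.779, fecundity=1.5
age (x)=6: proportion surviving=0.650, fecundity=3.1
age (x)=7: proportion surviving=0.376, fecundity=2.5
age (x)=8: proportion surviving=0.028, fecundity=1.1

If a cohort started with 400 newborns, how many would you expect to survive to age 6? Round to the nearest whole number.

260

Expected survivors = N0 · l_6 = 400 × 0.650 = 260 → 260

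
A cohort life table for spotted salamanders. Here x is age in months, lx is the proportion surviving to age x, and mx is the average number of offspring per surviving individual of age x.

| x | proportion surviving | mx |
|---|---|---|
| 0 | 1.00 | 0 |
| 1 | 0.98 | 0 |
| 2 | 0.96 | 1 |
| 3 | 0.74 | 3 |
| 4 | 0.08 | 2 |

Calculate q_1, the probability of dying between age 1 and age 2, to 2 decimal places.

q_1 = (l_1 − l_2) / l_1 = (0.98 − 0.96) / 0.98
     = 0.02 / 0.98 = 0.020408… → 0.02

0.02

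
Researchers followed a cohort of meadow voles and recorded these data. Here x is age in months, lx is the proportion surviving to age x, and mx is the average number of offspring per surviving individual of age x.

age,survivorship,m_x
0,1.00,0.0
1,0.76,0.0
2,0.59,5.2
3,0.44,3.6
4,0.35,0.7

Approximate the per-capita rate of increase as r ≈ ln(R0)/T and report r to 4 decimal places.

0.6555

R0 = Σ lx·mx = 0 + 0 + 3.068 + 1.584 + 0.245 = 4.897
Σ x·lx·mx = 11.868; T = 11.868/4.897 = 2.42352…
r ≈ ln(R0)/T = ln(4.897)/2.42352… = 0.655501… → 0.6555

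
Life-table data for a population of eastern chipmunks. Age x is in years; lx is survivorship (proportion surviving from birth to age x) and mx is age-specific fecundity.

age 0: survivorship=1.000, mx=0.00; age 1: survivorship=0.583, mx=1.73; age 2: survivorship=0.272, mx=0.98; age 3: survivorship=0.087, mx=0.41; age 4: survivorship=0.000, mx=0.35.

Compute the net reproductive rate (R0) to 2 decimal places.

lx·mx by age: 0, 1.00859, 0.26656, 0.03567, 0
R0 = Σ lx·mx = 1.31082 → 1.31

1.31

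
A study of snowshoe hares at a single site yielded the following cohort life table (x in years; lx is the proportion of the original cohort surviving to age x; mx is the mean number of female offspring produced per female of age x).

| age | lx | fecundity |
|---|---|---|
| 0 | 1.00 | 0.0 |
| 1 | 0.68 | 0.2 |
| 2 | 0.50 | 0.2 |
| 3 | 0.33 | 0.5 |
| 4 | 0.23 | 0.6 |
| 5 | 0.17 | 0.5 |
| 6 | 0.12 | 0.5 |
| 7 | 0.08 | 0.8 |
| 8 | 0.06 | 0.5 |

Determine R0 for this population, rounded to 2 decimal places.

0.78

lx·mx by age: 0, 0.136, 0.1, 0.165, 0.138, 0.085, 0.06, 0.064, 0.03
R0 = Σ lx·mx = 0.778 → 0.78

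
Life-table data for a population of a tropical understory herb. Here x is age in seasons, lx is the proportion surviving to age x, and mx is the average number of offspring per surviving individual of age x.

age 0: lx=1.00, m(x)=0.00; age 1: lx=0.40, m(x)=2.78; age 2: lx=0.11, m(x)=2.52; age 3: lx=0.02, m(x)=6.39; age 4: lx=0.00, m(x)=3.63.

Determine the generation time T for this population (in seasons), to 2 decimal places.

1.35

lx·mx: 0, 1.112, 0.2772, 0.1278, 0 → R0 = 1.517
x·lx·mx: 0, 1.112, 0.5544, 0.3834, 0 → Σ = 2.0498
T = 2.0498 / 1.517 = 1.35122… → 1.35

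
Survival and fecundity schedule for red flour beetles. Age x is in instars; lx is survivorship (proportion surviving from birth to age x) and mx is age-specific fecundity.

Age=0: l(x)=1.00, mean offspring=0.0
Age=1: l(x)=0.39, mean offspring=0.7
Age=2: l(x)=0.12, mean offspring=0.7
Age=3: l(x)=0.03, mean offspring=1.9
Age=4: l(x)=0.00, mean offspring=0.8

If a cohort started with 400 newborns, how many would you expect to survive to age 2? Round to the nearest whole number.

48

Expected survivors = N0 · l_2 = 400 × 0.12 = 48 → 48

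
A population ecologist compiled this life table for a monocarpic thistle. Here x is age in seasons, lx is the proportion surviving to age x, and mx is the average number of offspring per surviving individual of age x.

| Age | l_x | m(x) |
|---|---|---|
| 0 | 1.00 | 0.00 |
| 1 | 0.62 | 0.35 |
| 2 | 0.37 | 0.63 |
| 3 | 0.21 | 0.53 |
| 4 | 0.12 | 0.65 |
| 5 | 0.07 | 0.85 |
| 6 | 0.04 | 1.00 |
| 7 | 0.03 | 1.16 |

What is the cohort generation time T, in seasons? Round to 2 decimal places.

2.73

lx·mx: 0, 0.217, 0.2331, 0.1113, 0.078, 0.0595, 0.04, 0.0348 → R0 = 0.7737
x·lx·mx: 0, 0.217, 0.4662, 0.3339, 0.312, 0.2975, 0.24, 0.2436 → Σ = 2.1102
T = 2.1102 / 0.7737 = 2.727414… → 2.73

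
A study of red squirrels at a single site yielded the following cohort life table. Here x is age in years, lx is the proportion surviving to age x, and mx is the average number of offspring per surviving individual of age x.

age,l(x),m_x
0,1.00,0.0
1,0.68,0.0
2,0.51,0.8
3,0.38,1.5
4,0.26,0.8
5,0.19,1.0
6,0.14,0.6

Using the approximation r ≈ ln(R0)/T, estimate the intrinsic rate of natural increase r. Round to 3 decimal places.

R0 = Σ lx·mx = 0 + 0 + 0.408 + 0.57 + 0.208 + 0.19 + 0.084 = 1.46
Σ x·lx·mx = 4.812; T = 4.812/1.46 = 3.29589…
r ≈ ln(R0)/T = ln(1.46)/3.29589… = 0.11482… → 0.115

0.115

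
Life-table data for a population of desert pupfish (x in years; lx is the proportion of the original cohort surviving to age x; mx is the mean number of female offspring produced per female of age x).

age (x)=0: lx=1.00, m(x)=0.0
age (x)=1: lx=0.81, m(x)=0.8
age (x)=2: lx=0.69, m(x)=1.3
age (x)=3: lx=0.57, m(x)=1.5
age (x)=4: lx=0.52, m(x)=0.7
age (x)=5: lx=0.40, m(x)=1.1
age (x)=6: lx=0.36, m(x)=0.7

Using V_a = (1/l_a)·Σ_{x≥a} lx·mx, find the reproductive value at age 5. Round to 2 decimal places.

1.73

lx·mx for x ≥ 5: 0.44, 0.252 → sum = 0.692
V_5 = 0.692 / l_5 = 0.692 / 0.4 = 1.73 → 1.73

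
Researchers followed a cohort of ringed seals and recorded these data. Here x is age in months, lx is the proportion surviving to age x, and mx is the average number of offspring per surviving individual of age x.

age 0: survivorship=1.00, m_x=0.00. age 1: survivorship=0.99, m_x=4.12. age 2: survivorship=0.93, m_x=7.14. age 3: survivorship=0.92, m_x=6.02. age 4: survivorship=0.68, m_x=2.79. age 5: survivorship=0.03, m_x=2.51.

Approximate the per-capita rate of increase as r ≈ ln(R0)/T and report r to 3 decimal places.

1.262

R0 = Σ lx·mx = 0 + 4.0788 + 6.6402 + 5.5384 + 1.8972 + 0.0753 = 18.2299
Σ x·lx·mx = 41.9397; T = 41.9397/18.2299 = 2.3006…
r ≈ ln(R0)/T = ln(18.2299)/2.3006… = 1.26187… → 1.262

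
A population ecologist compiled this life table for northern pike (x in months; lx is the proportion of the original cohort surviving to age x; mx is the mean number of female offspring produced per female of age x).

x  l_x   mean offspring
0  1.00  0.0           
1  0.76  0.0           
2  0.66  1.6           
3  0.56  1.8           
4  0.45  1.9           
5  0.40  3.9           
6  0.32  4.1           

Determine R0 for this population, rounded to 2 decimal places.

5.79

lx·mx by age: 0, 0, 1.056, 1.008, 0.855, 1.56, 1.312
R0 = Σ lx·mx = 5.791 → 5.79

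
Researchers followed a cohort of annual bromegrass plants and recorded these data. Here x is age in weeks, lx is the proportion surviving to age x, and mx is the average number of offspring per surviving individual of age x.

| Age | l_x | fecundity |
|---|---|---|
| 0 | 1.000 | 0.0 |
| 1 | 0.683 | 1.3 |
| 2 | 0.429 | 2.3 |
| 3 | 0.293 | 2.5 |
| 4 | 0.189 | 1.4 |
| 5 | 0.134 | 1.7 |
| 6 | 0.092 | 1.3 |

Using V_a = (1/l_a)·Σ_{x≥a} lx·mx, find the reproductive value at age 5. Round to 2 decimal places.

lx·mx for x ≥ 5: 0.2278, 0.1196 → sum = 0.3474
V_5 = 0.3474 / l_5 = 0.3474 / 0.134 = 2.592537… → 2.59

2.59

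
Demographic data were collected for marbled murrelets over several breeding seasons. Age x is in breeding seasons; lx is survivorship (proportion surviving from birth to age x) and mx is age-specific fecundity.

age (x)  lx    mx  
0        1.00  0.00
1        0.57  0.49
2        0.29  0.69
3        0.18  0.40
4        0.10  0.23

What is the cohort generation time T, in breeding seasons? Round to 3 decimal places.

lx·mx: 0, 0.2793, 0.2001, 0.072, 0.023 → R0 = 0.5744
x·lx·mx: 0, 0.2793, 0.4002, 0.216, 0.092 → Σ = 0.9875
T = 0.9875 / 0.5744 = 1.719185… → 1.719

1.719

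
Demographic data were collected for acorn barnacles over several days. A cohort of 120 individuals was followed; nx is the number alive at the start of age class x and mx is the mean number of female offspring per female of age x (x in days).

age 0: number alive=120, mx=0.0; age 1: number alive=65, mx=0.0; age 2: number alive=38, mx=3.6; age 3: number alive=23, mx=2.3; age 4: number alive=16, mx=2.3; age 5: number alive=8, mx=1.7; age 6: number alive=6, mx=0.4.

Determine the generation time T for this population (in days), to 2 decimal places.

lx = nx/n0 = nx/120: 1, 0.54167…, 0.31667…, 0.19167…, 0.13333…, 0.06667…, 0.05
lx·mx: 0, 0, 1.14…, 0.440833…, 0.306667…, 0.113333…, 0.02 → R0 = 2.020833…
x·lx·mx: 0, 0, 2.28…, 1.3225…, 1.226667…, 0.566667…, 0.12 → Σ = 5.515833…
T = 5.515833… / 2.020833… = 2.729485… → 2.73

2.73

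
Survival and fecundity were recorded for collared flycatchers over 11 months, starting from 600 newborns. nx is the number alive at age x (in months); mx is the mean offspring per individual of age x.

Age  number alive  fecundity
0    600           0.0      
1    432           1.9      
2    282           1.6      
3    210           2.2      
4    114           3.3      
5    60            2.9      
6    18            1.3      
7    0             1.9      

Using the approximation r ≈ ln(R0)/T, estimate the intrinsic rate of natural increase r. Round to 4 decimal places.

lx = nx/n0 = nx/600: 1, 0.72, 0.47, 0.35, 0.19, 0.1, 0.03, 0
R0 = Σ lx·mx = 0 + 1.368 + 0.752 + 0.77 + 0.627 + 0.29 + 0.039 + 0 = 3.846
Σ x·lx·mx = 9.374; T = 9.374/3.846 = 2.43734…
r ≈ ln(R0)/T = ln(3.846)/2.43734… = 0.552666… → 0.5527

0.5527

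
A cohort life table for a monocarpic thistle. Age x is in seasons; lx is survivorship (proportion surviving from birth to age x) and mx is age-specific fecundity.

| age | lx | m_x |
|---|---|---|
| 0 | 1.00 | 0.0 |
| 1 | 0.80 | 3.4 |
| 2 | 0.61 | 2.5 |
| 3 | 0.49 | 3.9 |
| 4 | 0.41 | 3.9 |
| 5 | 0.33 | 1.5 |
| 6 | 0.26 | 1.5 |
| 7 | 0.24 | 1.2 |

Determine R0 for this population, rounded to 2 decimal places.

8.93

lx·mx by age: 0, 2.72, 1.525, 1.911, 1.599, 0.495, 0.39, 0.288
R0 = Σ lx·mx = 8.928 → 8.93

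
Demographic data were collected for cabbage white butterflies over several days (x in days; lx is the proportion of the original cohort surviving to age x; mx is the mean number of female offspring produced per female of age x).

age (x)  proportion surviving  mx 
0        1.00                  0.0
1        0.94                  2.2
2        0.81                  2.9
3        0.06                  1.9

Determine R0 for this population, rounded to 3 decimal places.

lx·mx by age: 0, 2.068, 2.349, 0.114
R0 = Σ lx·mx = 4.531 → 4.531

4.531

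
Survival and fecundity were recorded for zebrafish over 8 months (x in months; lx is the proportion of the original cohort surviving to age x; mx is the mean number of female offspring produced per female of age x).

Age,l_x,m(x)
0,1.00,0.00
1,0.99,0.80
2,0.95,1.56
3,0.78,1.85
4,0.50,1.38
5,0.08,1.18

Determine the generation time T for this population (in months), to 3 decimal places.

lx·mx: 0, 0.792, 1.482, 1.443, 0.69, 0.0944 → R0 = 4.5014
x·lx·mx: 0, 0.792, 2.964, 4.329, 2.76, 0.472 → Σ = 11.317
T = 11.317 / 4.5014 = 2.514107… → 2.514

2.514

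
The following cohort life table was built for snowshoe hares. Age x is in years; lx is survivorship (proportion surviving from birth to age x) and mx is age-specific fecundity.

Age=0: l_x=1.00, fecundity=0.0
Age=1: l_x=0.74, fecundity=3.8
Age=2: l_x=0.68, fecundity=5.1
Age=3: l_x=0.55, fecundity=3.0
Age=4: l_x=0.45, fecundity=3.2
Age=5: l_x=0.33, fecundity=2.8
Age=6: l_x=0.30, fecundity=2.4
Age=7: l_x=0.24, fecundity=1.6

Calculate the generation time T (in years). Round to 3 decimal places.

lx·mx: 0, 2.812, 3.468, 1.65, 1.44, 0.924, 0.72, 0.384 → R0 = 11.398
x·lx·mx: 0, 2.812, 6.936, 4.95, 5.76, 4.62, 4.32, 2.688 → Σ = 32.086
T = 32.086 / 11.398 = 2.815055… → 2.815

2.815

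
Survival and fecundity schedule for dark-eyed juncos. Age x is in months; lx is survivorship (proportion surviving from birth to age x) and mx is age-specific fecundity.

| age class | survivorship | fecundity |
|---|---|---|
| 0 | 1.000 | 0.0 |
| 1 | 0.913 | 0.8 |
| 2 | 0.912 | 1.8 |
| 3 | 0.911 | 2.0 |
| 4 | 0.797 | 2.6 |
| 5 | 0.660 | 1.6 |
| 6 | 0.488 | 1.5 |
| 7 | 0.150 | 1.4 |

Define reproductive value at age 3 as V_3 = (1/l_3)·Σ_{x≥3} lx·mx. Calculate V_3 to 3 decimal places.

lx·mx for x ≥ 3: 1.822, 2.0722, 1.056, 0.732, 0.21 → sum = 5.8922
V_3 = 5.8922 / l_3 = 5.8922 / 0.911 = 6.467838… → 6.468

6.468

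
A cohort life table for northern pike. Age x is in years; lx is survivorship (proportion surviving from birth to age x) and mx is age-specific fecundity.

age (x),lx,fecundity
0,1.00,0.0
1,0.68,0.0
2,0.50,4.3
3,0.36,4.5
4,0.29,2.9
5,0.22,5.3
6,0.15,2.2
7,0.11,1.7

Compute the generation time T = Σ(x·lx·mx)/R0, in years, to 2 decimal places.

3.44

lx·mx: 0, 0, 2.15, 1.62, 0.841, 1.166, 0.33, 0.187 → R0 = 6.294
x·lx·mx: 0, 0, 4.3, 4.86, 3.364, 5.83, 1.98, 1.309 → Σ = 21.643
T = 21.643 / 6.294 = 3.438672… → 3.44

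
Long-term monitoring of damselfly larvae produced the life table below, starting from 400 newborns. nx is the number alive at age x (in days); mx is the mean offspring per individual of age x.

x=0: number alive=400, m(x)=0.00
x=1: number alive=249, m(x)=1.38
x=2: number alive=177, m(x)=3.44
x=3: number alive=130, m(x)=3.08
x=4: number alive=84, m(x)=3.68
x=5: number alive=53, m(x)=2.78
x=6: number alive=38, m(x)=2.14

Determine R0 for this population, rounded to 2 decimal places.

lx = nx/n0 = nx/400: 1, 0.6225, 0.4425, 0.325, 0.21, 0.1325, 0.095
lx·mx by age: 0, 0.85905, 1.5222, 1.001, 0.7728, 0.36835, 0.2033
R0 = Σ lx·mx = 4.7267 → 4.73

4.73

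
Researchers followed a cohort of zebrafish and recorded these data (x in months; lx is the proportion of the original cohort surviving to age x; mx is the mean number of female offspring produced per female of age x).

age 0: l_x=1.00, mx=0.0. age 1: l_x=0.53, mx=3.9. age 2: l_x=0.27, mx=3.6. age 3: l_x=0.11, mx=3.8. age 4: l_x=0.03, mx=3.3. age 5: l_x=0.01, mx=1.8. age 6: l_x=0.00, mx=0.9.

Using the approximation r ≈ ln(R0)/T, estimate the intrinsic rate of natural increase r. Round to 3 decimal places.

0.792

R0 = Σ lx·mx = 0 + 2.067 + 0.972 + 0.418 + 0.099 + 0.018 + 0 = 3.574
Σ x·lx·mx = 5.751; T = 5.751/3.574 = 1.60912…
r ≈ ln(R0)/T = ln(3.574)/1.60912… = 0.79154… → 0.792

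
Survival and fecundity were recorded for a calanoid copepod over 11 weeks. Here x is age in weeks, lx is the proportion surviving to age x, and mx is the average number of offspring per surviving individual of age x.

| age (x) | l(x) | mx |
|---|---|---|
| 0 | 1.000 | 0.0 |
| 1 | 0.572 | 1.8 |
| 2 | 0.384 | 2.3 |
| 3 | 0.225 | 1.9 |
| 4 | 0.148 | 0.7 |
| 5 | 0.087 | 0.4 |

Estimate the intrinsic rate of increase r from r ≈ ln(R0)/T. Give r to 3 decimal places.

R0 = Σ lx·mx = 0 + 1.0296 + 0.8832 + 0.4275 + 0.1036 + 0.0348 = 2.4787
Σ x·lx·mx = 4.6669; T = 4.6669/2.4787 = 1.8828…
r ≈ ln(R0)/T = ln(2.4787)/1.8828… = 0.48212… → 0.482

0.482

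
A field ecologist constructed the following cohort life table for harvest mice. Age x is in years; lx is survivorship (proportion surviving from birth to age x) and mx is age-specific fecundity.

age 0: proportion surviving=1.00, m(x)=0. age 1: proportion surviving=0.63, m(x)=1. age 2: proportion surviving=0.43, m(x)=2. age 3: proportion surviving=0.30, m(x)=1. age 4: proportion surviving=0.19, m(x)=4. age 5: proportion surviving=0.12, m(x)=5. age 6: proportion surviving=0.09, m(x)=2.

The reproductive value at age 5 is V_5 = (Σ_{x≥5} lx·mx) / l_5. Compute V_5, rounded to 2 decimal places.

lx·mx for x ≥ 5: 0.6, 0.18 → sum = 0.78
V_5 = 0.78 / l_5 = 0.78 / 0.12 = 6.5 → 6.50

6.50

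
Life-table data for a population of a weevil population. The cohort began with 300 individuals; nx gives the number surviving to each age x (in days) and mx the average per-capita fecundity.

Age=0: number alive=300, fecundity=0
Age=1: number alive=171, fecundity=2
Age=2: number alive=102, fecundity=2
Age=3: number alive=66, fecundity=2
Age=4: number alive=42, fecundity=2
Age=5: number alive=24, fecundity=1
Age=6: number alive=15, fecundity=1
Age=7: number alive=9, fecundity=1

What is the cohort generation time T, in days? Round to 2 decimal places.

2.17

lx = nx/n0 = nx/300: 1, 0.57, 0.34, 0.22, 0.14, 0.08, 0.05, 0.03
lx·mx: 0, 1.14, 0.68, 0.44, 0.28, 0.08, 0.05, 0.03 → R0 = 2.7
x·lx·mx: 0, 1.14, 1.36, 1.32, 1.12, 0.4, 0.3, 0.21 → Σ = 5.85
T = 5.85 / 2.7 = 2.166667… → 2.17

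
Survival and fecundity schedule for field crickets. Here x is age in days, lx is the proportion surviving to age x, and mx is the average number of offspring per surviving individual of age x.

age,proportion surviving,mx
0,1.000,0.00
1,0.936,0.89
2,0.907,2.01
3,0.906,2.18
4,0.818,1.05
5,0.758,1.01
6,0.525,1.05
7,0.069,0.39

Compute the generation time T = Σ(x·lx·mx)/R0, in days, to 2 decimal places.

lx·mx: 0, 0.83304, 1.82307, 1.97508, 0.8589, 0.76558, 0.55125, 0.02691 → R0 = 6.83383
x·lx·mx: 0, 0.83304, 3.64614, 5.92524, 3.4356, 3.8279, 3.3075, 0.18837 → Σ = 21.16379
T = 21.16379 / 6.83383 = 3.096915… → 3.10

3.10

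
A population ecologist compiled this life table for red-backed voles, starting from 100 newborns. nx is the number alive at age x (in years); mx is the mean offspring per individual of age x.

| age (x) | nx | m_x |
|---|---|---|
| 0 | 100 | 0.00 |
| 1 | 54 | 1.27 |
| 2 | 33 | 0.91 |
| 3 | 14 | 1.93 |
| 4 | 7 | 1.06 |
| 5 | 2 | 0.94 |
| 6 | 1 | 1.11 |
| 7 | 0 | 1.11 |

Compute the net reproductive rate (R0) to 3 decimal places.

lx = nx/n0 = nx/100: 1, 0.54, 0.33, 0.14, 0.07, 0.02, 0.01, 0
lx·mx by age: 0, 0.6858, 0.3003, 0.2702, 0.0742, 0.0188, 0.0111, 0
R0 = Σ lx·mx = 1.3604 → 1.360

1.360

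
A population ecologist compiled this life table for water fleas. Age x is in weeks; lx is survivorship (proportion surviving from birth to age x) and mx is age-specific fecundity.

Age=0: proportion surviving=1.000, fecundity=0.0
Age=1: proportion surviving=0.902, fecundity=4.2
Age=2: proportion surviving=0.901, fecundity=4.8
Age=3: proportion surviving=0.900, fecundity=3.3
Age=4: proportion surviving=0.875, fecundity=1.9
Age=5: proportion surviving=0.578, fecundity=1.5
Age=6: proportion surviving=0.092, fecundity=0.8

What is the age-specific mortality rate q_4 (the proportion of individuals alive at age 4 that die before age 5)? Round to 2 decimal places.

q_4 = (l_4 − l_5) / l_4 = (0.875 − 0.578) / 0.875
     = 0.297 / 0.875 = 0.339429… → 0.34

0.34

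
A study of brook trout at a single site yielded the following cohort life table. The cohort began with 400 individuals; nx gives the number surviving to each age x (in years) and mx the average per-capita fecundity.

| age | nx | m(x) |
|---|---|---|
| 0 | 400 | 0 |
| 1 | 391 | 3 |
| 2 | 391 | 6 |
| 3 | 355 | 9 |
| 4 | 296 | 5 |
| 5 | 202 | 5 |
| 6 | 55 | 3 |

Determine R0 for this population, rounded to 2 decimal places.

23.42

lx = nx/n0 = nx/400: 1, 0.9775, 0.9775, 0.8875, 0.74, 0.505, 0.1375
lx·mx by age: 0, 2.9325, 5.865, 7.9875, 3.7, 2.525, 0.4125
R0 = Σ lx·mx = 23.4225 → 23.42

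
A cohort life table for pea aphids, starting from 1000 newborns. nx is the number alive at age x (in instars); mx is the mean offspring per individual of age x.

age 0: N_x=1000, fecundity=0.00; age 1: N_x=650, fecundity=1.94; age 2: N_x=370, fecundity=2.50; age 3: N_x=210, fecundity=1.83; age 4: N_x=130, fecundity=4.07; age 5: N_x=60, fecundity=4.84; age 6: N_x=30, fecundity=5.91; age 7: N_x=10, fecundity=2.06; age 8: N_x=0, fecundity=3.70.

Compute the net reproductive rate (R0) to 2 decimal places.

3.59

lx = nx/n0 = nx/1000: 1, 0.65, 0.37, 0.21, 0.13, 0.06, 0.03, 0.01, 0
lx·mx by age: 0, 1.261, 0.925, 0.3843, 0.5291, 0.2904, 0.1773, 0.0206, 0
R0 = Σ lx·mx = 3.5877 → 3.59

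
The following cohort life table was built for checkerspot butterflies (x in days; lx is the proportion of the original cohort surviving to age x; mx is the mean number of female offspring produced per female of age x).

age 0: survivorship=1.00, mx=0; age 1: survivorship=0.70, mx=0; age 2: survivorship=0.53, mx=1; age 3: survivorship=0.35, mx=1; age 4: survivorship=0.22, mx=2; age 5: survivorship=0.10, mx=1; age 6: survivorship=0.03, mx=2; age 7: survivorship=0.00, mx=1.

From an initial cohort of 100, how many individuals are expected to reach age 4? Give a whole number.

Expected survivors = N0 · l_4 = 100 × 0.22 = 22 → 22

22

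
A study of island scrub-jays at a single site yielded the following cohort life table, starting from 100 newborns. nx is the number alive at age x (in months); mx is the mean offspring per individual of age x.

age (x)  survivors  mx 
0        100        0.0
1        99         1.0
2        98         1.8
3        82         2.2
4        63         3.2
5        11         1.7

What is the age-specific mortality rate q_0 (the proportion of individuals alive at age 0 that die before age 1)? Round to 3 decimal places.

0.010

lx = nx/n0 = nx/100: 1, 0.99, 0.98, 0.82, 0.63, 0.11
q_0 = (l_0 − l_1) / l_0 = (1 − 0.99) / 1
     = 0.01 / 1 = 0.01 → 0.010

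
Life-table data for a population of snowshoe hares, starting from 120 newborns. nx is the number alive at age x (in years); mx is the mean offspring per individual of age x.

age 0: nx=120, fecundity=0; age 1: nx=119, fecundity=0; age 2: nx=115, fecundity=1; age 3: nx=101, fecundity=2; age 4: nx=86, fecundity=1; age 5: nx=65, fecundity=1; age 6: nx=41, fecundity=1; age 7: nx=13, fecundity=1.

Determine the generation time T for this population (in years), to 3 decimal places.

3.529

lx = nx/n0 = nx/120: 1, 0.99167…, 0.95833…, 0.84167…, 0.71667…, 0.54167…, 0.34167…, 0.10833…
lx·mx: 0, 0, 0.958333…, 1.683333…, 0.716667…, 0.541667…, 0.341667…, 0.108333… → R0 = 4.35…
x·lx·mx: 0, 0, 1.916667…, 5.05…, 2.866667…, 2.708333…, 2.05…, 0.758333… → Σ = 15.35…
T = 15.35… / 4.35… = 3.528736… → 3.529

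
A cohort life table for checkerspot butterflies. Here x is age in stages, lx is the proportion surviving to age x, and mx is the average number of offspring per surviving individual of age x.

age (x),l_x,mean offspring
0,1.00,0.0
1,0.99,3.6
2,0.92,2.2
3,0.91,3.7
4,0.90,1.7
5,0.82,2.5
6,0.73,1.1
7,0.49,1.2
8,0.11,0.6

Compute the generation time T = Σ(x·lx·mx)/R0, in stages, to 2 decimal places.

3.11

lx·mx: 0, 3.564, 2.024, 3.367, 1.53, 2.05, 0.803, 0.588, 0.066 → R0 = 13.992
x·lx·mx: 0, 3.564, 4.048, 10.101, 6.12, 10.25, 4.818, 4.116, 0.528 → Σ = 43.545
T = 43.545 / 13.992 = 3.112136… → 3.11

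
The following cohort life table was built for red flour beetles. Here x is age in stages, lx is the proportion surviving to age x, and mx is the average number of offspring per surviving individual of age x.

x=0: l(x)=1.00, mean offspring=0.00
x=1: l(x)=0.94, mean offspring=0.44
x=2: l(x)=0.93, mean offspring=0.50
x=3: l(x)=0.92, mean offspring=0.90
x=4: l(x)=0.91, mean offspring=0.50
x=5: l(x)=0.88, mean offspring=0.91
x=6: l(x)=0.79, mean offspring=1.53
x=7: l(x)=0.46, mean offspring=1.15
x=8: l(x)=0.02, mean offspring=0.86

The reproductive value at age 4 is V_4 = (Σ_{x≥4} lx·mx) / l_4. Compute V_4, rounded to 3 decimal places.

3.308

lx·mx for x ≥ 4: 0.455, 0.8008, 1.2087, 0.529, 0.0172 → sum = 3.0107
V_4 = 3.0107 / l_4 = 3.0107 / 0.91 = 3.308462… → 3.308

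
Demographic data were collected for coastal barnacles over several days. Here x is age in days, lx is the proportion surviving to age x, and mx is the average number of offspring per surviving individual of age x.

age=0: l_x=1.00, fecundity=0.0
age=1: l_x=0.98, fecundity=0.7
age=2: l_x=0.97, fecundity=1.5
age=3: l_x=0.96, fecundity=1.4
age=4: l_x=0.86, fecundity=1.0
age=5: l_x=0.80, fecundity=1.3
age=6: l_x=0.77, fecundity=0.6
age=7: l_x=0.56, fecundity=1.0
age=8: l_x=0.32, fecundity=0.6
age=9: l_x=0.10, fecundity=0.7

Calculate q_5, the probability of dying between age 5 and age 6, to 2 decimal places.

q_5 = (l_5 − l_6) / l_5 = (0.8 − 0.77) / 0.8
     = 0.03 / 0.8 = 0.0375 → 0.04

0.04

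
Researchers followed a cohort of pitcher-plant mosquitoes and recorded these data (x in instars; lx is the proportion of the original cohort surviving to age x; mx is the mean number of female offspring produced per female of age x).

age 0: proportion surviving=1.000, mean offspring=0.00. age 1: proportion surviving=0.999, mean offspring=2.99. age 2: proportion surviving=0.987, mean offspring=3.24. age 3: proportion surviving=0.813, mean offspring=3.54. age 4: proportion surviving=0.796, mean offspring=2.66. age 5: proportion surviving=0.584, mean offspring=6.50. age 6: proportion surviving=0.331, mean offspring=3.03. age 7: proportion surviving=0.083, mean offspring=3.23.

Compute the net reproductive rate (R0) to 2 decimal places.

lx·mx by age: 0, 2.98701, 3.19788, 2.87802, 2.11736, 3.796, 1.00293, 0.26809
R0 = Σ lx·mx = 16.24729 → 16.25

16.25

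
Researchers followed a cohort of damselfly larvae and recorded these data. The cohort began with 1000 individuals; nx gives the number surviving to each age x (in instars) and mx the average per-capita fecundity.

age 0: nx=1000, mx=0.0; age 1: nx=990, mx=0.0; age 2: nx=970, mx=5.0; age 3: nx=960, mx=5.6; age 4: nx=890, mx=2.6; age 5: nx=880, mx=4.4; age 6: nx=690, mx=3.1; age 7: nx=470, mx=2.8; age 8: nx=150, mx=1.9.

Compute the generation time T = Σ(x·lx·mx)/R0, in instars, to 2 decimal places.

3.91

lx = nx/n0 = nx/1000: 1, 0.99, 0.97, 0.96, 0.89, 0.88, 0.69, 0.47, 0.15
lx·mx: 0, 0, 4.85, 5.376, 2.314, 3.872, 2.139, 1.316, 0.285 → R0 = 20.152
x·lx·mx: 0, 0, 9.7, 16.128, 9.256, 19.36, 12.834, 9.212, 2.28 → Σ = 78.77
T = 78.77 / 20.152 = 3.908793… → 3.91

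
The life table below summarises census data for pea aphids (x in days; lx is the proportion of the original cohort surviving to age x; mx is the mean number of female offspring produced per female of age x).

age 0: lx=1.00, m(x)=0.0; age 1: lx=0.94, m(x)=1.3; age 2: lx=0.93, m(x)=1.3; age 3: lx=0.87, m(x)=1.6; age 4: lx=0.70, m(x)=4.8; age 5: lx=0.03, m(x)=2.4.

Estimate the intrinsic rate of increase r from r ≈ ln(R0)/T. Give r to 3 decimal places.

0.665

R0 = Σ lx·mx = 0 + 1.222 + 1.209 + 1.392 + 3.36 + 0.072 = 7.255
Σ x·lx·mx = 21.616; T = 21.616/7.255 = 2.97946…
r ≈ ln(R0)/T = ln(7.255)/2.97946… = 0.66512… → 0.665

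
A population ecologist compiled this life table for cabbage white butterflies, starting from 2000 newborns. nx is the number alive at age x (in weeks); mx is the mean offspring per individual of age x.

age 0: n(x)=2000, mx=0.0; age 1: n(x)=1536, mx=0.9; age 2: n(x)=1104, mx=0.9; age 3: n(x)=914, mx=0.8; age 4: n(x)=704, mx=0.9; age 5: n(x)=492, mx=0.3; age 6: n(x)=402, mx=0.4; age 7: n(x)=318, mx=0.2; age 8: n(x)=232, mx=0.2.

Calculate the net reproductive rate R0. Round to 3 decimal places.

2.080

lx = nx/n0 = nx/2000: 1, 0.768, 0.552, 0.457, 0.352, 0.246, 0.201, 0.159, 0.116
lx·mx by age: 0, 0.6912, 0.4968, 0.3656, 0.3168, 0.0738, 0.0804, 0.0318, 0.0232
R0 = Σ lx·mx = 2.0796 → 2.080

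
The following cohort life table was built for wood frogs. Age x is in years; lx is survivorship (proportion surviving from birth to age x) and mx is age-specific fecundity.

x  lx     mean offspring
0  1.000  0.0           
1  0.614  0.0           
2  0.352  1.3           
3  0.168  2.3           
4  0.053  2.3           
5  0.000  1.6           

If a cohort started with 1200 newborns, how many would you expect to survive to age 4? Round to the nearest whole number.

Expected survivors = N0 · l_4 = 1200 × 0.053 = 63.6 → 64

64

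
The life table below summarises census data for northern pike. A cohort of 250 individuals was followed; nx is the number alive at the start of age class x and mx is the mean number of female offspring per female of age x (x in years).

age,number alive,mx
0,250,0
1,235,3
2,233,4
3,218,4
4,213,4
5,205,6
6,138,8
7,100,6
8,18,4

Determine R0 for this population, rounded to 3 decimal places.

25.468

lx = nx/n0 = nx/250: 1, 0.94, 0.932, 0.872, 0.852, 0.82, 0.552, 0.4, 0.072
lx·mx by age: 0, 2.82, 3.728, 3.488, 3.408, 4.92, 4.416, 2.4, 0.288
R0 = Σ lx·mx = 25.468 → 25.468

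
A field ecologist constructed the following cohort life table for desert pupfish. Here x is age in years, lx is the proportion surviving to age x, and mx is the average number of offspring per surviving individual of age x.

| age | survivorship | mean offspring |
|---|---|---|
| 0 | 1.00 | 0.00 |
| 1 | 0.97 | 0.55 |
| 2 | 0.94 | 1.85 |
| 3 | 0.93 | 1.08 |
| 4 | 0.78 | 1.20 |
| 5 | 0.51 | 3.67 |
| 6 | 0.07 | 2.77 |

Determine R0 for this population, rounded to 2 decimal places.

lx·mx by age: 0, 0.5335, 1.739, 1.0044, 0.936, 1.8717, 0.1939
R0 = Σ lx·mx = 6.2785 → 6.28

6.28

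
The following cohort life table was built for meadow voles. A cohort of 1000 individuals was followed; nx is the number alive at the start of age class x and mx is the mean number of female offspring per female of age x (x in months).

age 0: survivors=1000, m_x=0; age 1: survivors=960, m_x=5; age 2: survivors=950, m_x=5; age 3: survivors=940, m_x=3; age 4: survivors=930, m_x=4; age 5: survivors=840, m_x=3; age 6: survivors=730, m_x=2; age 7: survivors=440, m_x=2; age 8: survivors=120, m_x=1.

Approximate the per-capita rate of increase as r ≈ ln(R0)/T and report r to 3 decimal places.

lx = nx/n0 = nx/1000: 1, 0.96, 0.95, 0.94, 0.93, 0.84, 0.73, 0.44, 0.12
R0 = Σ lx·mx = 0 + 4.8 + 4.75 + 2.82 + 3.72 + 2.52 + 1.46 + 0.88 + 0.12 = 21.07
Σ x·lx·mx = 66.12; T = 66.12/21.07 = 3.13811…
r ≈ ln(R0)/T = ln(21.07)/3.13811… = 0.97124… → 0.971

0.971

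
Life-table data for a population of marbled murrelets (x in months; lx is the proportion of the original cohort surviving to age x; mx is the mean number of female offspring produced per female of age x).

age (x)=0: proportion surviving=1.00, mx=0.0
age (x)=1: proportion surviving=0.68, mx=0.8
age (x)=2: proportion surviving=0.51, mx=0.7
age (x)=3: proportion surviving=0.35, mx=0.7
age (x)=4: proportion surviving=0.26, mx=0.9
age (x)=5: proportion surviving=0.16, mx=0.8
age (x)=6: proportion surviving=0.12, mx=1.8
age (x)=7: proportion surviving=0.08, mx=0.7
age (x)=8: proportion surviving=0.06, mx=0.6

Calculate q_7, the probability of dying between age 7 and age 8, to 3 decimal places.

q_7 = (l_7 − l_8) / l_7 = (0.08 − 0.06) / 0.08
     = 0.02 / 0.08 = 0.25 → 0.250

0.250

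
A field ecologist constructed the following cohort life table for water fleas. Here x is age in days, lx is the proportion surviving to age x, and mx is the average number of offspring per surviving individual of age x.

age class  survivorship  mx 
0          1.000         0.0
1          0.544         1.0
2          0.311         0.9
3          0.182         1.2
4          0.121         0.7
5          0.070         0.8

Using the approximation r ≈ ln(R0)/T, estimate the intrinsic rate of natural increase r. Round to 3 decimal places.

0.084

R0 = Σ lx·mx = 0 + 0.544 + 0.2799 + 0.2184 + 0.0847 + 0.056 = 1.183
Σ x·lx·mx = 2.3778; T = 2.3778/1.183 = 2.00997…
r ≈ ln(R0)/T = ln(1.183)/2.00997… = 0.08361… → 0.084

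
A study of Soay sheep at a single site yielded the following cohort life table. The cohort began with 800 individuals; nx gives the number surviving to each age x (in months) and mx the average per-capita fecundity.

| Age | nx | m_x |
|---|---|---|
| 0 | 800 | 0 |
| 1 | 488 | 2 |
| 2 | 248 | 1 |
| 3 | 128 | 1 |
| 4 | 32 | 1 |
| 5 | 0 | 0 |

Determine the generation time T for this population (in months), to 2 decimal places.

lx = nx/n0 = nx/800: 1, 0.61, 0.31, 0.16, 0.04, 0
lx·mx: 0, 1.22, 0.31, 0.16, 0.04, 0 → R0 = 1.73
x·lx·mx: 0, 1.22, 0.62, 0.48, 0.16, 0 → Σ = 2.48
T = 2.48 / 1.73 = 1.433526… → 1.43

1.43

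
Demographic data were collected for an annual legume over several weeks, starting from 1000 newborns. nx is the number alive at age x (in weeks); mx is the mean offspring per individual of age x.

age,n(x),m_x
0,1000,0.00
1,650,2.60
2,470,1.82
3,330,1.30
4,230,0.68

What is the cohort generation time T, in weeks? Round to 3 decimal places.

lx = nx/n0 = nx/1000: 1, 0.65, 0.47, 0.33, 0.23
lx·mx: 0, 1.69, 0.8554, 0.429, 0.1564 → R0 = 3.1308
x·lx·mx: 0, 1.69, 1.7108, 1.287, 0.6256 → Σ = 5.3134
T = 5.3134 / 3.1308 = 1.697138… → 1.697

1.697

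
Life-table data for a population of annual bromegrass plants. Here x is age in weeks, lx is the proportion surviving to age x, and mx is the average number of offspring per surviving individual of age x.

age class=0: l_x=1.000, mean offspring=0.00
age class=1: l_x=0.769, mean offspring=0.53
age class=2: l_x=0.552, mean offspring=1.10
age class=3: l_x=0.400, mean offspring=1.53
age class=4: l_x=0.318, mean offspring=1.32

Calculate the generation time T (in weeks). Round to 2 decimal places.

2.51

lx·mx: 0, 0.40757, 0.6072, 0.612, 0.41976 → R0 = 2.04653
x·lx·mx: 0, 0.40757, 1.2144, 1.836, 1.67904 → Σ = 5.13701
T = 5.13701 / 2.04653 = 2.510107… → 2.51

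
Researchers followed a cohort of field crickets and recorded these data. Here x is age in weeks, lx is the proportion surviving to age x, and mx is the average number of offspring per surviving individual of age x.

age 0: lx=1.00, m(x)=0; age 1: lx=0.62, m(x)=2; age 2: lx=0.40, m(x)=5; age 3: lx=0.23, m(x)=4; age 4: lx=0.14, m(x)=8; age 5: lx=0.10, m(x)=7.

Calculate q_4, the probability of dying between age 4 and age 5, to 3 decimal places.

0.286

q_4 = (l_4 − l_5) / l_4 = (0.14 − 0.1) / 0.14
     = 0.04 / 0.14 = 0.285714… → 0.286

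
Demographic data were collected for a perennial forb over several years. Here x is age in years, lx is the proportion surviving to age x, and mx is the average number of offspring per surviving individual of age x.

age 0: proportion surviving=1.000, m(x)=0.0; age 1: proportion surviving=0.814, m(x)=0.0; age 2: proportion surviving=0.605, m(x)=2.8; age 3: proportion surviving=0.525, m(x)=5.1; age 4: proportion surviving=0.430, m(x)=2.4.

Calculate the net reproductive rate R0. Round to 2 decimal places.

lx·mx by age: 0, 0, 1.694, 2.6775, 1.032
R0 = Σ lx·mx = 5.4035 → 5.40

5.40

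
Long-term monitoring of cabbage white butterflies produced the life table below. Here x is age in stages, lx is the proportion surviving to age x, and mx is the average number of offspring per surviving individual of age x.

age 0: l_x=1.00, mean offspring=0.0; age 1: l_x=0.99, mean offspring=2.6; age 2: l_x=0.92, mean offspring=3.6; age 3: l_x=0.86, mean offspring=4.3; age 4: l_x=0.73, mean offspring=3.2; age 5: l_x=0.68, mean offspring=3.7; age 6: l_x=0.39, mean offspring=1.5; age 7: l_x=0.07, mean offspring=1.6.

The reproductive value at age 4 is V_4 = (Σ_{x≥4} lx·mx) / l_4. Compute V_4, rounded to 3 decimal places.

lx·mx for x ≥ 4: 2.336, 2.516, 0.585, 0.112 → sum = 5.549
V_4 = 5.549 / l_4 = 5.549 / 0.73 = 7.60137… → 7.601

7.601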